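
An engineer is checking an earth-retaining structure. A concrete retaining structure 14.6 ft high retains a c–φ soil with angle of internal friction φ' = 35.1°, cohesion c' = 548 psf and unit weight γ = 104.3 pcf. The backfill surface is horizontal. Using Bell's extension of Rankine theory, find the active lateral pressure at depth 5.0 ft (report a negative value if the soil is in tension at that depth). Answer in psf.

K_a = (1 − sin φ)/(1 + sin φ) = 0.2698.
σ_a = K_a γ z − 2c√K_a = 0.2698×104.3×5.0 − 2×548×0.5195 = -428.6 psf.

-429 psf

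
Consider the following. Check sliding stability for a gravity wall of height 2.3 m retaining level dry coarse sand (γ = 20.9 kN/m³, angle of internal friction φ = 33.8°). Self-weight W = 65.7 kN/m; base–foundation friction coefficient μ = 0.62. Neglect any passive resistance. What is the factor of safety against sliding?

2.58

K_a = tan²(45° − 33.8°/2) = 0.2851.
P_a = ½K_aγH² = 0.5×0.2851×20.9×2.3² = 15.76 kN/m, acting at H/3 = 0.7667 m above the base.
FS_sliding = μW / P_a = 0.62×65.7 / 15.76 = 2.585.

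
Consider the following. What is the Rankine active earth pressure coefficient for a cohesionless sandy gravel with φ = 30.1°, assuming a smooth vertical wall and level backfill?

0.332

K_a = tan²(45° − φ/2) = tan²(29.95°) = 0.3320.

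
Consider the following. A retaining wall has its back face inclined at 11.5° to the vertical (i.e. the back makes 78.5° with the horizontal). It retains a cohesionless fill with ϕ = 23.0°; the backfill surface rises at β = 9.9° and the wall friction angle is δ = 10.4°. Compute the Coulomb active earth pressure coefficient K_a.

0.577

K_a = sin²(α+φ) / [sin²α · sin(α−δ) · (1 + √{sin(φ+δ)sin(φ−β) / (sin(α−δ)sin(α+β))})²].
With α = 78.5°, φ = 23.0°, δ = 10.4°, β = 9.9°: K_a = 0.5769.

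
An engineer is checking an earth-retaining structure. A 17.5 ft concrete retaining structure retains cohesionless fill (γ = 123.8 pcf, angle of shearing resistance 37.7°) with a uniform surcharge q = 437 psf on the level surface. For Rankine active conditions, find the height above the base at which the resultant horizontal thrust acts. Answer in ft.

6.67 ft

K_a = 0.2411.
Triangular part P₁ = ½K_aγH² = 4570 at H/3 = 5.833 ft; rectangular part P₂ = K_a q H = 1843 at H/2 = 8.750 ft.
ȳ = (P₁·5.833 + P₂·8.750)/(P₁+P₂) = 6.672 ft.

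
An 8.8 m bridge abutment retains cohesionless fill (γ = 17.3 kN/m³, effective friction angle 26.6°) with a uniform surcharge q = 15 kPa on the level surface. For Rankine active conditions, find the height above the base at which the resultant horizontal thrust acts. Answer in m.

3.17 m

K_a = 0.3814.
Triangular part P₁ = ½K_aγH² = 255.5 at H/3 = 2.933 m; rectangular part P₂ = K_a q H = 50.35 at H/2 = 4.400 m.
ȳ = (P₁·2.933 + P₂·4.400)/(P₁+P₂) = 3.175 m.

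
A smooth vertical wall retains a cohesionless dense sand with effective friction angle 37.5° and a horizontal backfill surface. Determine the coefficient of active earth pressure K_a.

0.243

K_a = tan²(45° − φ/2) = tan²(26.25°) = 0.2432.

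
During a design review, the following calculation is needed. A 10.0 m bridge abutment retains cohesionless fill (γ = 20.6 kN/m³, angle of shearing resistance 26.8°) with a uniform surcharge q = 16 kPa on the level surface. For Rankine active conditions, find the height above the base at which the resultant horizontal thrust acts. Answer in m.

K_a = 0.3785.
Triangular part P₁ = ½K_aγH² = 389.8 at H/3 = 3.333 m; rectangular part P₂ = K_a q H = 60.56 at H/2 = 5.000 m.
ȳ = (P₁·3.333 + P₂·5.000)/(P₁+P₂) = 3.557 m.

3.56 m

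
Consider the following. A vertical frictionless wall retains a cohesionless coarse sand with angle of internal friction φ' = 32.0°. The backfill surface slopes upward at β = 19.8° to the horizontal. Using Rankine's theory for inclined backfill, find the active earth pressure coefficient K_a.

K_a = cos β · (cos β − √(cos²β − cos²φ)) / (cos β + √(cos²β − cos²φ)).
cos β = 0.9409, cos φ = 0.8480, √(cos²β − cos²φ) = 0.4075.
K_a = 0.9409 × (0.9409 − 0.4075)/(0.9409 + 0.4075) = 0.3722.

0.372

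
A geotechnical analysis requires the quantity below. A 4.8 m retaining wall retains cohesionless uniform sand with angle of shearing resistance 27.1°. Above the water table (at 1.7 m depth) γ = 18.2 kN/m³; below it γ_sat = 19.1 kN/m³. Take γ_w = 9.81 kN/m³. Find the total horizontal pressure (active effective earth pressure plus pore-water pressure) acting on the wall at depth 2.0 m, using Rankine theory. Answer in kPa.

K_a = (1 − sin φ)/(1 + sin φ) = 0.3741.
γ' = 19.1 − 9.81 = 9.290 kN/m³.
Effective vertical stress at 2.0 m: σ'_v = 18.2×1.7 + 9.290×0.300 = 33.73 kPa.
σ'_h = K_a σ'_v = 0.3741 × 33.73 = 12.62 kPa; u = γ_w × 0.300 = 2.943 kPa.
Total σ_h = 12.62 + 2.943 = 15.56 kPa.

15.6 kPa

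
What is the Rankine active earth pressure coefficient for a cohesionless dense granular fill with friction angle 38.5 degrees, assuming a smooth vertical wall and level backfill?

K_a = tan²(45° − φ/2) = tan²(25.75°) = 0.2327.

0.233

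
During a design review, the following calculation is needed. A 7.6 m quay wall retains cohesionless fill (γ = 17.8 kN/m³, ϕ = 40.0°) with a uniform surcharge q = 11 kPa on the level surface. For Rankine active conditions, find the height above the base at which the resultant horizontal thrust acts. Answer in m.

K_a = 0.2174.
Triangular part P₁ = ½K_aγH² = 111.8 at H/3 = 2.533 m; rectangular part P₂ = K_a q H = 18.18 at H/2 = 3.800 m.
ȳ = (P₁·2.533 + P₂·3.800)/(P₁+P₂) = 2.711 m.

2.71 m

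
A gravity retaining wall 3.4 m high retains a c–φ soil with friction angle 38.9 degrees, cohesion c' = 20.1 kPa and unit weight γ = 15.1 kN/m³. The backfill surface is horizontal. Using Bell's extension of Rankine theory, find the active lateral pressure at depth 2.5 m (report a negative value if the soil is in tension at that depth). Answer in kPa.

-10.6 kPa

K_a = (1 − sin φ)/(1 + sin φ) = 0.2285.
σ_a = K_a γ z − 2c√K_a = 0.2285×15.1×2.5 − 2×20.1×0.4780 = -10.59 kPa.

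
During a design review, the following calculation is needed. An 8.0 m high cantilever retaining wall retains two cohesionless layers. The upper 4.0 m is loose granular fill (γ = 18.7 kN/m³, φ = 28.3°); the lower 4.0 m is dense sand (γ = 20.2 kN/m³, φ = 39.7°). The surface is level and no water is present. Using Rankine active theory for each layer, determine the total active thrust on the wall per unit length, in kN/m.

155 kN/m

K_a1 = tan²(45°−28.3°/2) = 0.3568; K_a2 = tan²(45°−39.7°/2) = 0.2204.
Layer 1: σ at base = K_a1 γ₁ h₁ = 26.69 kPa; P₁ = ½×26.69×4.0 = 53.37.
Layer 2: σ_v at top = γ₁h₁ = 74.80; σ_h top = K_a2×74.80 = 16.49; σ_h base = K_a2×(74.80+20.2×4.0) = 34.30.
P₂ = ½(16.49+34.30)×4.0 = 101.6. Total P_a = 53.37+101.6 = 154.9 kN/m.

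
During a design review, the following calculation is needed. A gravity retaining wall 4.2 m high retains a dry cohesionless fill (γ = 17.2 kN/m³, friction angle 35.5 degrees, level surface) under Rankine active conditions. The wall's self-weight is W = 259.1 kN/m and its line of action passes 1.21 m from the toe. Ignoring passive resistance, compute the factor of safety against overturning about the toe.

K_a = tan²(45° − 35.5°/2) = 0.2653.
P_a = ½K_aγH² = 0.5×0.2653×17.2×4.2² = 40.24 kN/m, acting at H/3 = 1.400 m above the base.
Overturning moment M_o = P_a × H/3 = 40.24 × 1.400 = 56.34.
Resisting moment M_r = W × 1.21 = 259.1 × 1.21 = 313.5.
FS_overturning = M_r/M_o = 313.5/56.34 = 5.565.

5.56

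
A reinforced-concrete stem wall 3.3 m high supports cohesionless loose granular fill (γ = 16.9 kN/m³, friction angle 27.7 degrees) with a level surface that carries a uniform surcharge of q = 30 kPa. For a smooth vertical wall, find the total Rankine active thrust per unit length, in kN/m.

K_a = tan²(45° − φ/2) = 0.3653.
Soil triangle: ½ K_a γ H² = 0.5×0.3653×16.9×3.3² = 33.62 kN/m.
Surcharge rectangle: K_a q H = 0.3653×30×3.3 = 36.17 kN/m.
Total = 33.62 + 36.17 = 69.79 kN/m.

69.8 kN/m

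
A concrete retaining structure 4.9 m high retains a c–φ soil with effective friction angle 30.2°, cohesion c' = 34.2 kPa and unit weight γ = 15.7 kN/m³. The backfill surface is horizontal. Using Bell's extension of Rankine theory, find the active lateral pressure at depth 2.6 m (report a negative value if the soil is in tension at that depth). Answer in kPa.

-25.8 kPa

K_a = (1 − sin φ)/(1 + sin φ) = 0.3307.
σ_a = K_a γ z − 2c√K_a = 0.3307×15.7×2.6 − 2×34.2×0.5750 = -25.83 kPa.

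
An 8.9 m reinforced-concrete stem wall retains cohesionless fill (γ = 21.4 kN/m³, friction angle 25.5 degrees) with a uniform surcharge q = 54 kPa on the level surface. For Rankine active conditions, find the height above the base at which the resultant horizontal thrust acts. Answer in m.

3.50 m

K_a = 0.3981.
Triangular part P₁ = ½K_aγH² = 337.4 at H/3 = 2.967 m; rectangular part P₂ = K_a q H = 191.3 at H/2 = 4.450 m.
ȳ = (P₁·2.967 + P₂·4.450)/(P₁+P₂) = 3.503 m.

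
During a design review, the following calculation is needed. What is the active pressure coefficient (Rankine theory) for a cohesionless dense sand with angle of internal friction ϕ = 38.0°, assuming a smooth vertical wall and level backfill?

K_a = (1 − sin φ)/(1 + sin φ) = (1 − sin 38.0°)/(1 + sin 38.0°) = 0.2379.

0.238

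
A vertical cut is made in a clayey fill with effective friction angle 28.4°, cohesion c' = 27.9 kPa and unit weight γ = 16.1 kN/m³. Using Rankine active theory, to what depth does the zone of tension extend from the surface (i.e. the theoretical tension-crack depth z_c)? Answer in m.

5.81 m

K_a = tan²(45° − 28.4°/2) = 0.3554; √K_a = 0.5961.
The active pressure is zero where K_a γ z = 2c√K_a, so z_c = 2c/(γ√K_a) = 2×27.9/(16.1×0.5961) = 5.814 m.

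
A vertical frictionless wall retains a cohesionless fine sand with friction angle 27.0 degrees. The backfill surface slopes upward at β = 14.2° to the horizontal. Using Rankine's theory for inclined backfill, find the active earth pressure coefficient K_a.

0.421

K_a = cos β · (cos β − √(cos²β − cos²φ)) / (cos β + √(cos²β − cos²φ)).
cos β = 0.9694, cos φ = 0.8910, √(cos²β − cos²φ) = 0.3820.
K_a = 0.9694 × (0.9694 − 0.3820)/(0.9694 + 0.3820) = 0.4214.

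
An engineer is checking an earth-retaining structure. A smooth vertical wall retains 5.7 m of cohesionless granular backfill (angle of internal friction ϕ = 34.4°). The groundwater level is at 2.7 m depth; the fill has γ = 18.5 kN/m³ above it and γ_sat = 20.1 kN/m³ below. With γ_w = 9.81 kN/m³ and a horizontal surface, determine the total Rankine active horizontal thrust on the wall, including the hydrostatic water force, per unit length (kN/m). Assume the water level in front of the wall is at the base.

K_a = tan²(45° − φ/2) = 0.2780.
γ' = 20.1 − 9.81 = 10.29 kN/m³. Depth below WT = 3.0 m.
σ'_h at WT = K_a γ d_w = 13.89 kPa; at base = 13.89 + K_a γ' × 3.0 = 22.47 kPa.
P₁ (0–2.7 m) = ½×13.89×2.7 = 18.75. P₂ (2.7–5.7 m) = ½(13.89+22.47)×3.0 = 54.53.
P_w = ½ γ_w h₂² = 0.5×9.81×3.0² = 44.14. Total = 18.75+54.53+44.14 = 117.4 kN/m.

117 kN/m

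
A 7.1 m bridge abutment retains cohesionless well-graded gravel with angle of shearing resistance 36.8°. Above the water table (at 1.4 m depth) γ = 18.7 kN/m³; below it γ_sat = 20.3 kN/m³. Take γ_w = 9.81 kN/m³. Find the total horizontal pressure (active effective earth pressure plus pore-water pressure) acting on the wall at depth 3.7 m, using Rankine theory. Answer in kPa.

K_a = (1 − sin φ)/(1 + sin φ) = 0.2508.
γ' = 20.3 − 9.81 = 10.49 kN/m³.
Effective vertical stress at 3.7 m: σ'_v = 18.7×1.4 + 10.49×2.30 = 50.31 kPa.
σ'_h = K_a σ'_v = 0.2508 × 50.31 = 12.62 kPa; u = γ_w × 2.30 = 22.56 kPa.
Total σ_h = 12.62 + 22.56 = 35.18 kPa.

35.2 kPa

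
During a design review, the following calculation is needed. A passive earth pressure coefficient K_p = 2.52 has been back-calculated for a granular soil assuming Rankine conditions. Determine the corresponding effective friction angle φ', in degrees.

25.6°

K_p = (1+sin φ)/(1−sin φ) ⇒ sin φ = (K_p − 1)/(K_p + 1) = 0.4318.
φ = arcsin(0.4318) = 25.58°.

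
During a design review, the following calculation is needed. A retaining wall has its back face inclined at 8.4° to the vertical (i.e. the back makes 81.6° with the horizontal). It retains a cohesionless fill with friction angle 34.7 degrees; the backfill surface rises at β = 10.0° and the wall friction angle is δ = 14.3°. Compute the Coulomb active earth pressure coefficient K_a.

K_a = sin²(α+φ) / [sin²α · sin(α−δ) · (1 + √{sin(φ+δ)sin(φ−β) / (sin(α−δ)sin(α+β))})²].
With α = 81.6°, φ = 34.7°, δ = 14.3°, β = 10.0°: K_a = 0.3544.

0.354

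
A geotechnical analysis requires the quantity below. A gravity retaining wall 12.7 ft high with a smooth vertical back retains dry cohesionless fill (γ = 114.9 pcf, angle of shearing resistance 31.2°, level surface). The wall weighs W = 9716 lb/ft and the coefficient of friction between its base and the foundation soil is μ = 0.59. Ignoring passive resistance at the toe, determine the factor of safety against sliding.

1.95

K_a = tan²(45° − 31.2°/2) = 0.3175.
P_a = ½K_aγH² = 0.5×0.3175×114.9×12.7² = 2942 lb/ft, acting at H/3 = 4.233 ft above the base.
FS_sliding = μW / P_a = 0.59×9716 / 2942 = 1.948.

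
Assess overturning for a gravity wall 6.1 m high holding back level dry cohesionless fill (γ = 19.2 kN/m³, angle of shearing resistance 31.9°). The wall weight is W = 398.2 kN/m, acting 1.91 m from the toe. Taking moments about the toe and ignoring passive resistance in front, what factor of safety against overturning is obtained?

K_a = tan²(45° − 31.9°/2) = 0.3085.
P_a = ½K_aγH² = 0.5×0.3085×19.2×6.1² = 110.2 kN/m, acting at H/3 = 2.033 m above the base.
Overturning moment M_o = P_a × H/3 = 110.2 × 2.033 = 224.1.
Resisting moment M_r = W × 1.91 = 398.2 × 1.91 = 760.6.
FS_overturning = M_r/M_o = 760.6/224.1 = 3.394.

3.39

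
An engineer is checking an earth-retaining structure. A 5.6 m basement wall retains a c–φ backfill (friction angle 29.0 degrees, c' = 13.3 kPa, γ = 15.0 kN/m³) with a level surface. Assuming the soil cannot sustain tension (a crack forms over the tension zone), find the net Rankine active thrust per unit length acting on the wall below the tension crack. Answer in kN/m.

17.4 kN/m

K_a = 0.3470; √K_a = 0.5890.
Tension-crack depth z_c = 2c/(γ√K_a) = 2×13.3/(15.0×0.5890) = 3.011 m.
σ_a at base = K_a γ H − 2c√K_a = 0.3470×15.0×5.6 − 2×13.3×0.5890 = 13.48 kPa.
P_a = ½ × 13.48 × (H − z_c) = 0.5×13.48×2.589 = 17.45 kN/m.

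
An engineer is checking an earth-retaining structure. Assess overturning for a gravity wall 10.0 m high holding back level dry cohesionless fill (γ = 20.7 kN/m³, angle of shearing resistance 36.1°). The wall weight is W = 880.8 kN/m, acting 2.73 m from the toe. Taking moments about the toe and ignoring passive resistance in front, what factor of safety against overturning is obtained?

K_a = tan²(45° − 36.1°/2) = 0.2585.
P_a = ½K_aγH² = 0.5×0.2585×20.7×10.0² = 267.5 kN/m, acting at H/3 = 3.333 m above the base.
Overturning moment M_o = P_a × H/3 = 267.5 × 3.333 = 891.8.
Resisting moment M_r = W × 2.73 = 880.8 × 2.73 = 2405.
FS_overturning = M_r/M_o = 2405/891.8 = 2.696.

2.70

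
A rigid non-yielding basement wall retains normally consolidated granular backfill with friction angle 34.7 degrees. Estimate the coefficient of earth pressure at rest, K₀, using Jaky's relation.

K₀ = 1 − sin φ' = 1 − sin 34.7° = 0.4307.

0.431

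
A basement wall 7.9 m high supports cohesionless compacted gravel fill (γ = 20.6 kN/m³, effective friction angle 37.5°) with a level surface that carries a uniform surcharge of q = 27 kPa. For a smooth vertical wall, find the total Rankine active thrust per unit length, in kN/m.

208 kN/m

K_a = tan²(45° − φ/2) = 0.2432.
Soil triangle: ½ K_a γ H² = 0.5×0.2432×20.6×7.9² = 156.3 kN/m.
Surcharge rectangle: K_a q H = 0.2432×27×7.9 = 51.87 kN/m.
Total = 156.3 + 51.87 = 208.2 kN/m.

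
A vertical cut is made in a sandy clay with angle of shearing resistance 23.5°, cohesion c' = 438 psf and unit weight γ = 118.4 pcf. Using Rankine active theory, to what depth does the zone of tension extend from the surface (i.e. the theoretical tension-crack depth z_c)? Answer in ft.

11.3 ft

K_a = tan²(45° − 23.5°/2) = 0.4298; √K_a = 0.6556.
The active pressure is zero where K_a γ z = 2c√K_a, so z_c = 2c/(γ√K_a) = 2×438/(118.4×0.6556) = 11.28 ft.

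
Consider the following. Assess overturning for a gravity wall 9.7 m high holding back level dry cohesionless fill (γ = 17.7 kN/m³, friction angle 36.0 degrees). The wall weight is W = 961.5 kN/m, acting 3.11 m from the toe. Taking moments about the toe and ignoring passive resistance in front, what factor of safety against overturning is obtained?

4.28

K_a = tan²(45° − 36.0°/2) = 0.2596.
P_a = ½K_aγH² = 0.5×0.2596×17.7×9.7² = 216.2 kN/m, acting at H/3 = 3.233 m above the base.
Overturning moment M_o = P_a × H/3 = 216.2 × 3.233 = 699.0.
Resisting moment M_r = W × 3.11 = 961.5 × 3.11 = 2990.
FS_overturning = M_r/M_o = 2990/699.0 = 4.278.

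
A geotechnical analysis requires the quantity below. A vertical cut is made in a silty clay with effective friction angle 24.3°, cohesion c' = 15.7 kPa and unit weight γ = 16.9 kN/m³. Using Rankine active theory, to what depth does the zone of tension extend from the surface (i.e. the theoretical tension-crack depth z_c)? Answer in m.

2.88 m

K_a = tan²(45° − 24.3°/2) = 0.4169; √K_a = 0.6457.
The active pressure is zero where K_a γ z = 2c√K_a, so z_c = 2c/(γ√K_a) = 2×15.7/(16.9×0.6457) = 2.878 m.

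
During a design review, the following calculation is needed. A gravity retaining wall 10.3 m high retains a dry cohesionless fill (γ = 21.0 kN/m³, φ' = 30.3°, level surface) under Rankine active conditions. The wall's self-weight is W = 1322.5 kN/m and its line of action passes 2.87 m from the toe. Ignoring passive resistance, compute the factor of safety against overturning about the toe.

K_a = tan²(45° − 30.3°/2) = 0.3293.
P_a = ½K_aγH² = 0.5×0.3293×21.0×10.3² = 366.8 kN/m, acting at H/3 = 3.433 m above the base.
Overturning moment M_o = P_a × H/3 = 366.8 × 3.433 = 1260.
Resisting moment M_r = W × 2.87 = 1322.5 × 2.87 = 3796.
FS_overturning = M_r/M_o = 3796/1260 = 3.014.

3.01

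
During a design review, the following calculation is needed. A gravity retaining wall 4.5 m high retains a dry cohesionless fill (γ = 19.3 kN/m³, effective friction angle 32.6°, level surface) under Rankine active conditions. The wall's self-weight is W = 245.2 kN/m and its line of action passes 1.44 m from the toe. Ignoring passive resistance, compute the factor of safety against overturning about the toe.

4.02

K_a = tan²(45° − 32.6°/2) = 0.2997.
P_a = ½K_aγH² = 0.5×0.2997×19.3×4.5² = 58.57 kN/m, acting at H/3 = 1.500 m above the base.
Overturning moment M_o = P_a × H/3 = 58.57 × 1.500 = 87.86.
Resisting moment M_r = W × 1.44 = 245.2 × 1.44 = 353.1.
FS_overturning = M_r/M_o = 353.1/87.86 = 4.019.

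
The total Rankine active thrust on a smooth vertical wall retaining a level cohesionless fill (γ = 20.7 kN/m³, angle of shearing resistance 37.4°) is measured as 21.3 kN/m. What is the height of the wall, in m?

2.90 m

K_a = 0.2443. P_a = ½ K_a γ H² ⇒ H = √(2P_a/(K_a γ)).
H = √(2×21.3/(0.2443×20.7)) = 2.903 m.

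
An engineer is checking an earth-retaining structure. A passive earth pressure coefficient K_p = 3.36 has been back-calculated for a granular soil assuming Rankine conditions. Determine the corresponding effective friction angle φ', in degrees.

K_p = (1+sin φ)/(1−sin φ) ⇒ sin φ = (K_p − 1)/(K_p + 1) = 0.5413.
φ = arcsin(0.5413) = 32.77°.

32.8°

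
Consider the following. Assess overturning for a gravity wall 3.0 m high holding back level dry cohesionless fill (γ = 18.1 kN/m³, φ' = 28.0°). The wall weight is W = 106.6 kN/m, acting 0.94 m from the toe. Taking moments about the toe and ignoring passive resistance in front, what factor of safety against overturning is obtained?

3.41

K_a = tan²(45° − 28.0°/2) = 0.3610.
P_a = ½K_aγH² = 0.5×0.3610×18.1×3.0² = 29.41 kN/m, acting at H/3 = 1.000 m above the base.
Overturning moment M_o = P_a × H/3 = 29.41 × 1.000 = 29.41.
Resisting moment M_r = W × 0.94 = 106.6 × 0.94 = 100.2.
FS_overturning = M_r/M_o = 100.2/29.41 = 3.408.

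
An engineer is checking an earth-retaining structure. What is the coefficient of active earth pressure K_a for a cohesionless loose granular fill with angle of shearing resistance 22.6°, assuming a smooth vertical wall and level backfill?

K_a = (1 − sin φ)/(1 + sin φ) = (1 − sin 22.6°)/(1 + sin 22.6°) = 0.4448.

0.445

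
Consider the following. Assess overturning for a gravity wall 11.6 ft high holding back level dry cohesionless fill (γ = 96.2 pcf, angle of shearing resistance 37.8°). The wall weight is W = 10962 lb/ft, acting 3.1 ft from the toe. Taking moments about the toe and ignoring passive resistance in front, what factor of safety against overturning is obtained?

5.66

K_a = tan²(45° − 37.8°/2) = 0.2400.
P_a = ½K_aγH² = 0.5×0.2400×96.2×11.6² = 1553 lb/ft, acting at H/3 = 3.867 ft above the base.
Overturning moment M_o = P_a × H/3 = 1553 × 3.867 = 6006.
Resisting moment M_r = W × 3.1 = 10962 × 3.1 = 33980.
FS_overturning = M_r/M_o = 33980/6006 = 5.658.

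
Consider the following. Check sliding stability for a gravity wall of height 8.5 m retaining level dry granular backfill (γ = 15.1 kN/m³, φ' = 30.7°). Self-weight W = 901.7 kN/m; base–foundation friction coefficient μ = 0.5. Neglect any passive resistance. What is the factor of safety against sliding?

K_a = tan²(45° − 30.7°/2) = 0.3240.
P_a = ½K_aγH² = 0.5×0.3240×15.1×8.5² = 176.8 kN/m, acting at H/3 = 2.833 m above the base.
FS_sliding = μW / P_a = 0.5×901.7 / 176.8 = 2.551.

2.55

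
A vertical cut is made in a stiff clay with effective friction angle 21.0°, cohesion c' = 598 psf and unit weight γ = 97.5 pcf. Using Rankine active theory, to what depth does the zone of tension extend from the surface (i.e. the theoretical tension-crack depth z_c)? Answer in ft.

17.8 ft

K_a = tan²(45° − 21.0°/2) = 0.4724; √K_a = 0.6873.
The active pressure is zero where K_a γ z = 2c√K_a, so z_c = 2c/(γ√K_a) = 2×598/(97.5×0.6873) = 17.85 ft.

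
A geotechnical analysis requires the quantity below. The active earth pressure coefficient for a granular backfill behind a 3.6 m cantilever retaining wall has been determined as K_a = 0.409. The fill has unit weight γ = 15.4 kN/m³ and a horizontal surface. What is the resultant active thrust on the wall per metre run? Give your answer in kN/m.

P = ½ K_a γ H² = 0.5 × 0.409 × 15.4 × 3.6² = 40.81 kN/m.

40.8 kN/m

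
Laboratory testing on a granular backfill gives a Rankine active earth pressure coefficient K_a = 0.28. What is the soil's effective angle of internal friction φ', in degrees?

34.2°

K_a = tan²(45° − φ/2) ⇒ 45° − φ/2 = arctan(√0.28) = 27.89°.
φ = 2(45° − 27.89°) = 34.23°.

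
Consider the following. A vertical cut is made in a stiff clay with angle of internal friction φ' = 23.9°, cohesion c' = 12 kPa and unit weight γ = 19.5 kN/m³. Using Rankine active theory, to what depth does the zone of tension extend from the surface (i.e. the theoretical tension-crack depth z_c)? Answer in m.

1.89 m

K_a = tan²(45° − 23.9°/2) = 0.4233; √K_a = 0.6506.
The active pressure is zero where K_a γ z = 2c√K_a, so z_c = 2c/(γ√K_a) = 2×12/(19.5×0.6506) = 1.892 m.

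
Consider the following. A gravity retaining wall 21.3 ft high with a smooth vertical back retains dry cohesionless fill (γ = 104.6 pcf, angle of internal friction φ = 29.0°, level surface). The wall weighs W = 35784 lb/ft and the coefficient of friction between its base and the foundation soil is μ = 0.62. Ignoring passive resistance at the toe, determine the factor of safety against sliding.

2.69

K_a = tan²(45° − 29.0°/2) = 0.3470.
P_a = ½K_aγH² = 0.5×0.3470×104.6×21.3² = 8233 lb/ft, acting at H/3 = 7.100 ft above the base.
FS_sliding = μW / P_a = 0.62×35784 / 8233 = 2.695.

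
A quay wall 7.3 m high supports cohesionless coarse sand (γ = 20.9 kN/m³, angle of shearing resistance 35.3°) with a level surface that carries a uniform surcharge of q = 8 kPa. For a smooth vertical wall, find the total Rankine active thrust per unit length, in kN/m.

165 kN/m

K_a = tan²(45° − φ/2) = 0.2675.
Soil triangle: ½ K_a γ H² = 0.5×0.2675×20.9×7.3² = 149.0 kN/m.
Surcharge rectangle: K_a q H = 0.2675×8×7.3 = 15.62 kN/m.
Total = 149.0 + 15.62 = 164.6 kN/m.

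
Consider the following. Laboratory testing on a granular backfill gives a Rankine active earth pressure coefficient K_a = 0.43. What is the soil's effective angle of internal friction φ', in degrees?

K_a = tan²(45° − φ/2) ⇒ 45° − φ/2 = arctan(√0.43) = 33.25°.
φ = 2(45° − 33.25°) = 23.49°.

23.5°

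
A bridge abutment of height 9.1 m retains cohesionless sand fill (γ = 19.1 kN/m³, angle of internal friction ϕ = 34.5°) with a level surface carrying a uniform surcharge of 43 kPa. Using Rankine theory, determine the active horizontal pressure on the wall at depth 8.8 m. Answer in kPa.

58.4 kPa

K_a = (1 − sin φ)/(1 + sin φ) = 0.2768.
σ_v = γz + q = 19.1 × 8.8 + 43 = 211.1 kPa.
σ_h = K_a σ_v = 0.2768 × 211.1 = 58.43 kPa.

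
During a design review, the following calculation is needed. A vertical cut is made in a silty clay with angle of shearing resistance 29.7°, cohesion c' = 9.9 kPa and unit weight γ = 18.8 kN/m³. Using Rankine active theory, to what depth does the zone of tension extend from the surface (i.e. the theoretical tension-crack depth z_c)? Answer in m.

K_a = tan²(45° − 29.7°/2) = 0.3374; √K_a = 0.5808.
The active pressure is zero where K_a γ z = 2c√K_a, so z_c = 2c/(γ√K_a) = 2×9.9/(18.8×0.5808) = 1.813 m.

1.81 m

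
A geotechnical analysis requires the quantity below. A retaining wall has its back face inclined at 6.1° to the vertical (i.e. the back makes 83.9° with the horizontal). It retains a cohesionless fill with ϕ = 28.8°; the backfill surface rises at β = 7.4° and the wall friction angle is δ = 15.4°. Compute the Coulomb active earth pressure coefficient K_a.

K_a = sin²(α+φ) / [sin²α · sin(α−δ) · (1 + √{sin(φ+δ)sin(φ−β) / (sin(α−δ)sin(α+β))})²].
With α = 83.9°, φ = 28.8°, δ = 15.4°, β = 7.4°: K_a = 0.3989.

0.399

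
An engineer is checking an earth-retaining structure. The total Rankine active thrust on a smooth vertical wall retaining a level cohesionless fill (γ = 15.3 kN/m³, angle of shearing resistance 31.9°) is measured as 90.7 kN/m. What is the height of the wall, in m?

6.20 m

K_a = 0.3085. P_a = ½ K_a γ H² ⇒ H = √(2P_a/(K_a γ)).
H = √(2×90.7/(0.3085×15.3)) = 6.199 m.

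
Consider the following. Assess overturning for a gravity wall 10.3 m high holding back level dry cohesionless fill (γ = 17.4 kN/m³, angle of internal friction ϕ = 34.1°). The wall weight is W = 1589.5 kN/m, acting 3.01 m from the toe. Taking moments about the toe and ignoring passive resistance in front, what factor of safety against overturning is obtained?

K_a = tan²(45° − 34.1°/2) = 0.2815.
P_a = ½K_aγH² = 0.5×0.2815×17.4×10.3² = 259.8 kN/m, acting at H/3 = 3.433 m above the base.
Overturning moment M_o = P_a × H/3 = 259.8 × 3.433 = 892.1.
Resisting moment M_r = W × 3.01 = 1589.5 × 3.01 = 4784.
FS_overturning = M_r/M_o = 4784/892.1 = 5.363.

5.36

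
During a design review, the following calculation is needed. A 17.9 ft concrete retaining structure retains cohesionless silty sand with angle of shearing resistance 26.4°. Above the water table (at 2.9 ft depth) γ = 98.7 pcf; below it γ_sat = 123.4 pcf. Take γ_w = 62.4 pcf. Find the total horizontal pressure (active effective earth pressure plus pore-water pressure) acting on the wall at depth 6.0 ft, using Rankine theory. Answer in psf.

K_a = (1 − sin φ)/(1 + sin φ) = 0.3844.
γ' = 123.4 − 62.4 = 61.00 pcf.
Effective vertical stress at 6.0 ft: σ'_v = 98.7×2.9 + 61.00×3.10 = 475.3 psf.
σ'_h = K_a σ'_v = 0.3844 × 475.3 = 182.7 psf; u = γ_w × 3.10 = 193.4 psf.
Total σ_h = 182.7 + 193.4 = 376.2 psf.

376 psf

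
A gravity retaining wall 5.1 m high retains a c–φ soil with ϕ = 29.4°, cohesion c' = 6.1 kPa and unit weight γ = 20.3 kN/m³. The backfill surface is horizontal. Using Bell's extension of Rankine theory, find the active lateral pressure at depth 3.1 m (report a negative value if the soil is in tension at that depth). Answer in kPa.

K_a = (1 − sin φ)/(1 + sin φ) = 0.3415.
σ_a = K_a γ z − 2c√K_a = 0.3415×20.3×3.1 − 2×6.1×0.5844 = 14.36 kPa.

14.4 kPa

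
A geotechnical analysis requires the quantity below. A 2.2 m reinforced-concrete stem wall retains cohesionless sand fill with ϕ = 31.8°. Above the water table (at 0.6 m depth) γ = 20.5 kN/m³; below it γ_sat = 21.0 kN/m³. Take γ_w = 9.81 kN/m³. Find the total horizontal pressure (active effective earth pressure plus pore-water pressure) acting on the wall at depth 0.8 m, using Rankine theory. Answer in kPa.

6.47 kPa

K_a = (1 − sin φ)/(1 + sin φ) = 0.3098.
γ' = 21.0 − 9.81 = 11.19 kN/m³.
Effective vertical stress at 0.8 m: σ'_v = 20.5×0.6 + 11.19×0.200 = 14.54 kPa.
σ'_h = K_a σ'_v = 0.3098 × 14.54 = 4.504 kPa; u = γ_w × 0.200 = 1.962 kPa.
Total σ_h = 4.504 + 1.962 = 6.466 kPa.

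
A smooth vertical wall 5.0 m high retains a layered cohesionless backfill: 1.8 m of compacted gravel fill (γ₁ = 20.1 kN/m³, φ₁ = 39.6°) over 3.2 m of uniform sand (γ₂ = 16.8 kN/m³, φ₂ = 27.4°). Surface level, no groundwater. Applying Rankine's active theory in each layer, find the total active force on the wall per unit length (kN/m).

81.8 kN/m

K_a1 = tan²(45°−39.6°/2) = 0.2214; K_a2 = tan²(45°−27.4°/2) = 0.3697.
Layer 1: σ at base = K_a1 γ₁ h₁ = 8.011 kPa; P₁ = ½×8.011×1.8 = 7.210.
Layer 2: σ_v at top = γ₁h₁ = 36.18; σ_h top = K_a2×36.18 = 13.37; σ_h base = K_a2×(36.18+16.8×3.2) = 33.25.
P₂ = ½(13.37+33.25)×3.2 = 74.60. Total P_a = 7.210+74.60 = 81.81 kN/m.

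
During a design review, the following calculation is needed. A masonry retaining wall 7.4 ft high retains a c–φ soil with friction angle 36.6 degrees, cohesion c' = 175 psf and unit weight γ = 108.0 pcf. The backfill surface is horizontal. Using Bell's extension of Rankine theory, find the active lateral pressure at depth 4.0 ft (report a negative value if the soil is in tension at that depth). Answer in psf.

-66.8 psf

K_a = (1 − sin φ)/(1 + sin φ) = 0.2530.
σ_a = K_a γ z − 2c√K_a = 0.2530×108.0×4.0 − 2×175×0.5029 = -66.75 psf.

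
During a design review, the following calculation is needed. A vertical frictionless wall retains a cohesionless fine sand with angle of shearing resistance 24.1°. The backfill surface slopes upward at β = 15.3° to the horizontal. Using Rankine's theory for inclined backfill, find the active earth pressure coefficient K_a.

0.494

K_a = cos β · (cos β − √(cos²β − cos²φ)) / (cos β + √(cos²β − cos²φ)).
cos β = 0.9646, cos φ = 0.9128, √(cos²β − cos²φ) = 0.3116.
K_a = 0.9646 × (0.9646 − 0.3116)/(0.9646 + 0.3116) = 0.4935.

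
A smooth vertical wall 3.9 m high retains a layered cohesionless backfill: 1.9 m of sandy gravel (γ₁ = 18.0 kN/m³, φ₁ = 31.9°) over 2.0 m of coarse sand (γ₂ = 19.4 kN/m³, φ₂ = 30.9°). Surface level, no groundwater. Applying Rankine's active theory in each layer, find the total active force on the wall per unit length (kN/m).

K_a1 = tan²(45°−31.9°/2) = 0.3085; K_a2 = tan²(45°−30.9°/2) = 0.3214.
Layer 1: σ at base = K_a1 γ₁ h₁ = 10.55 kPa; P₁ = ½×10.55×1.9 = 10.02.
Layer 2: σ_v at top = γ₁h₁ = 34.20; σ_h top = K_a2×34.20 = 10.99; σ_h base = K_a2×(34.20+19.4×2.0) = 23.46.
P₂ = ½(10.99+23.46)×2.0 = 34.45. Total P_a = 10.02+34.45 = 44.48 kN/m.

44.5 kN/m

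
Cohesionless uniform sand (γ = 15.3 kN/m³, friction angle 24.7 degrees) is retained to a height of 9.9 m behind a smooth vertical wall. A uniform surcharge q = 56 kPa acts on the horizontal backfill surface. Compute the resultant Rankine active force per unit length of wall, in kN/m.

K_a = tan²(45° − φ/2) = 0.4106.
Soil triangle: ½ K_a γ H² = 0.5×0.4106×15.3×9.9² = 307.8 kN/m.
Surcharge rectangle: K_a q H = 0.4106×56×9.9 = 227.6 kN/m.
Total = 307.8 + 227.6 = 535.5 kN/m.

535 kN/m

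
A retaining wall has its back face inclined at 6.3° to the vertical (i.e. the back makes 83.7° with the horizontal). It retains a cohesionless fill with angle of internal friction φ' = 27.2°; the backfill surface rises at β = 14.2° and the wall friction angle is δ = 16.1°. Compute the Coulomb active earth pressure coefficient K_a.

K_a = sin²(α+φ) / [sin²α · sin(α−δ) · (1 + √{sin(φ+δ)sin(φ−β) / (sin(α−δ)sin(α+β))})²].
With α = 83.7°, φ = 27.2°, δ = 16.1°, β = 14.2°: K_a = 0.4803.

0.480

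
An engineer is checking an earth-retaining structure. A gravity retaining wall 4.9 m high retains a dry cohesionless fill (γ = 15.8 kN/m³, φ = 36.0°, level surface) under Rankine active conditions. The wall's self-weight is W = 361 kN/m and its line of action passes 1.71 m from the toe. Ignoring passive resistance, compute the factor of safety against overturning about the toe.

K_a = tan²(45° − 36.0°/2) = 0.2596.
P_a = ½K_aγH² = 0.5×0.2596×15.8×4.9² = 49.24 kN/m, acting at H/3 = 1.633 m above the base.
Overturning moment M_o = P_a × H/3 = 49.24 × 1.633 = 80.43.
Resisting moment M_r = W × 1.71 = 361 × 1.71 = 617.3.
FS_overturning = M_r/M_o = 617.3/80.43 = 7.675.

7.67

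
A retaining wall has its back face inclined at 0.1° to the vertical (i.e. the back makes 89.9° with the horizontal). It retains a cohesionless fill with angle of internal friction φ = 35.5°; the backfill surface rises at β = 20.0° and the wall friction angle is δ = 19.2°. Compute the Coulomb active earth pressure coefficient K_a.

K_a = sin²(α+φ) / [sin²α · sin(α−δ) · (1 + √{sin(φ+δ)sin(φ−β) / (sin(α−δ)sin(α+β))})²].
With α = 89.9°, φ = 35.5°, δ = 19.2°, β = 20.0°: K_a = 0.3147.

0.315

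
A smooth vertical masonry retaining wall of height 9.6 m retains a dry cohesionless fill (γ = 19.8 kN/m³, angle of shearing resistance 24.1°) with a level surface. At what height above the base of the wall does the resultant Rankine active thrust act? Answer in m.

3.20 m

K_a = 0.4201.
The pressure distribution is triangular, so the resultant acts at H/3 above the base = 9.6/3 = 3.200 m.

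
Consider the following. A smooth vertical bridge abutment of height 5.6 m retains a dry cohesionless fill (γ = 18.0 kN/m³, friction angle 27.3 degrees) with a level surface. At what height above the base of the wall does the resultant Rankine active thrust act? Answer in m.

1.87 m

K_a = 0.3711.
The pressure distribution is triangular, so the resultant acts at H/3 above the base = 5.6/3 = 1.867 m.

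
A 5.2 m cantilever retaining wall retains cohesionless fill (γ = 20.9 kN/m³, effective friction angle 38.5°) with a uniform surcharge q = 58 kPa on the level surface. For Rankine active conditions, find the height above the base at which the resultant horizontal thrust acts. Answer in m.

K_a = 0.2327.
Triangular part P₁ = ½K_aγH² = 65.74 at H/3 = 1.733 m; rectangular part P₂ = K_a q H = 70.17 at H/2 = 2.600 m.
ȳ = (P₁·1.733 + P₂·2.600)/(P₁+P₂) = 2.181 m.

2.18 m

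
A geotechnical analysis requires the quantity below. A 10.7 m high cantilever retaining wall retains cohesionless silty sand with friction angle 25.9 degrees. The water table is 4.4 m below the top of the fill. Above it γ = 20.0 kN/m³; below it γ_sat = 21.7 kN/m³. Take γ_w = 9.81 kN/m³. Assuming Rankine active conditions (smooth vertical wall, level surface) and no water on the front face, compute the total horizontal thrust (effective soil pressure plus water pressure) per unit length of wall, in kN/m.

K_a = tan²(45° − φ/2) = 0.3920.
γ' = 21.7 − 9.81 = 11.89 kN/m³. Depth below WT = 6.3 m.
σ'_h at WT = K_a γ d_w = 34.49 kPa; at base = 34.49 + K_a γ' × 6.3 = 63.86 kPa.
P₁ (0–4.4 m) = ½×34.49×4.4 = 75.89. P₂ (4.4–10.7 m) = ½(34.49+63.86)×6.3 = 309.8.
P_w = ½ γ_w h₂² = 0.5×9.81×6.3² = 194.7. Total = 75.89+309.8+194.7 = 580.4 kN/m.

580 kN/m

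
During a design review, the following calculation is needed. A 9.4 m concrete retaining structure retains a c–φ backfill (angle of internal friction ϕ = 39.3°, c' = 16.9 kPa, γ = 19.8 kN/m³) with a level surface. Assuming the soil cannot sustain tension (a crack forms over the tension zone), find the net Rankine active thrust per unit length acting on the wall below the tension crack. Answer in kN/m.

K_a = 0.2245; √K_a = 0.4738.
Tension-crack depth z_c = 2c/(γ√K_a) = 2×16.9/(19.8×0.4738) = 3.603 m.
σ_a at base = K_a γ H − 2c√K_a = 0.2245×19.8×9.4 − 2×16.9×0.4738 = 25.76 kPa.
P_a = ½ × 25.76 × (H − z_c) = 0.5×25.76×5.797 = 74.67 kN/m.

74.7 kN/m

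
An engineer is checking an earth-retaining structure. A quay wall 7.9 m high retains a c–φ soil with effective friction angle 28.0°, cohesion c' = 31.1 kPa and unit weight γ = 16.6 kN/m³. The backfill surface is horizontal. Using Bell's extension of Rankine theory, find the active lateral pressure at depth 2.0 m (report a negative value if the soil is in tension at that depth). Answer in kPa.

-25.4 kPa

K_a = (1 − sin φ)/(1 + sin φ) = 0.3610.
σ_a = K_a γ z − 2c√K_a = 0.3610×16.6×2.0 − 2×31.1×0.6009 = -25.39 kPa.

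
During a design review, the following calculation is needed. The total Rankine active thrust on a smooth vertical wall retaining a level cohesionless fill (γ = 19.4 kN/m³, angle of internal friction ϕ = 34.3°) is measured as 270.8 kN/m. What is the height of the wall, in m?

10.0 m

K_a = 0.2792. P_a = ½ K_a γ H² ⇒ H = √(2P_a/(K_a γ)).
H = √(2×270.8/(0.2792×19.4)) = 10.00 m.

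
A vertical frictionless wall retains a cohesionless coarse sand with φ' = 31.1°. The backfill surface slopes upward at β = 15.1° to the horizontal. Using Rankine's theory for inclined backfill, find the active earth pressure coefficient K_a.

0.355

K_a = cos β · (cos β − √(cos²β − cos²φ)) / (cos β + √(cos²β − cos²φ)).
cos β = 0.9655, cos φ = 0.8563, √(cos²β − cos²φ) = 0.4460.
K_a = 0.9655 × (0.9655 − 0.4460)/(0.9655 + 0.4460) = 0.3553.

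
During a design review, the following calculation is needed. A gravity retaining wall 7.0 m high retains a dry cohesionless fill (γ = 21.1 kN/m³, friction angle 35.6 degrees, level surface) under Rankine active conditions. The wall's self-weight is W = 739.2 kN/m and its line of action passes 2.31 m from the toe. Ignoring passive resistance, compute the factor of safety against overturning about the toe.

5.36

K_a = tan²(45° − 35.6°/2) = 0.2641.
P_a = ½K_aγH² = 0.5×0.2641×21.1×7.0² = 136.5 kN/m, acting at H/3 = 2.333 m above the base.
Overturning moment M_o = P_a × H/3 = 136.5 × 2.333 = 318.6.
Resisting moment M_r = W × 2.31 = 739.2 × 2.31 = 1708.
FS_overturning = M_r/M_o = 1708/318.6 = 5.360.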